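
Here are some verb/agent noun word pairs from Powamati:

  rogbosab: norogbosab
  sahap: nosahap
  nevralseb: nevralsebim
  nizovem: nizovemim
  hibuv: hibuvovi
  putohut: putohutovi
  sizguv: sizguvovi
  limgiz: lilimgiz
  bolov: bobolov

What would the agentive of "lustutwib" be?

lulustutwib

rogbosab and nevralseb both end in -b yet inflect differently (norogbosab, nevralsebim), so the final letter is not what conditions the rule; the last vowel is.
"lustutwib" has last vowel 'i'. The one such stem in the data (limgiz → lilimgiz) repeats the first consonant+vowel as a prefix (as does bolov), so the same rule applies.
The other patterns: stems whose last vowel is 'a' add the prefix no-; stems whose last vowel is 'e' add -im; stems whose last vowel is 'u' add -ovi.
So lustutwib → lulustutwib.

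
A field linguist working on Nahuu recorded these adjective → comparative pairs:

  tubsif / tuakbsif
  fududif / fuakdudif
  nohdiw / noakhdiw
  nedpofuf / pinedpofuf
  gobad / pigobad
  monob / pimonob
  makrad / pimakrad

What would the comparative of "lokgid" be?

"lokgid" has last vowel 'i'. The stems whose last vowel is 'i' (tubsif → tuakbsif, fududif → fuakdudif, nohdiw → noakhdiw) insert -ak- after the first vowel.
The other pattern: stems whose last vowel is 'a', 'o' or 'u' add the prefix pi-.
So lokgid → loakkgid.

loakkgid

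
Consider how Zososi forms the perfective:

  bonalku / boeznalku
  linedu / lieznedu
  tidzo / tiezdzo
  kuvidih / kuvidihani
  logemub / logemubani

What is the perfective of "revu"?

logemub and bonalku both have last vowel 'u' yet inflect differently (logemubani, boeznalku), so the last vowel is not what conditions the rule; whether the stem ends in a vowel or a consonant is.
"revu" ends in a vowel. The stems ending in a vowel (tidzo → tiezdzo, bonalku → boeznalku, linedu → lieznedu) insert -ez- after the first vowel.
The other pattern: stems ending in a consonant add -ani.
So revu → reezvu.

reezvu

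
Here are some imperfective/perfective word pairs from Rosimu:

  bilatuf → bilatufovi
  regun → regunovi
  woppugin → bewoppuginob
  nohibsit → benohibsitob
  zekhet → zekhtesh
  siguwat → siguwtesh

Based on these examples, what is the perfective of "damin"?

"damin" has last vowel 'i'. The stems whose last vowel is 'i' (woppugin → bewoppuginob, nohibsit → benohibsitob) add be- … -ob around the stem.
The other patterns: stems whose last vowel is 'u' add -ovi; stems whose last vowel is 'a' or 'e' delete the last vowel and add -esh.
So damin → bedaminob.

bedaminob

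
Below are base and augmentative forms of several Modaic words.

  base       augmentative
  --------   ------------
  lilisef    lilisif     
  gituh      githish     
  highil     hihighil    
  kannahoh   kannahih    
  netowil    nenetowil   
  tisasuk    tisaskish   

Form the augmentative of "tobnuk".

tobnkish

"tobnuk" has last vowel 'u'. The stems whose last vowel is 'u' (gituh → githish, tisasuk → tisaskish) delete the last vowel and add -ish.
So tobnuk → tobnkish.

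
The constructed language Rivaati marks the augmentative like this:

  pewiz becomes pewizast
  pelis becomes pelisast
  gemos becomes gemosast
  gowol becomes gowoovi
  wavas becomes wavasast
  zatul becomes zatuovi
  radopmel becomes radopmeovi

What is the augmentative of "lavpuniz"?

lavpunizast

gowol and gemos both have last vowel 'o' yet inflect differently (gowoovi, gemosast), so the last vowel is not what conditions the rule; the final letter is.
"lavpuniz" ends in -z. The one such stem in the data (pewiz → pewizast) adds -ast, so the same rule applies.
The other pattern: stems ending in -l drop the final letter and add -ovi.
So lavpuniz → lavpunizast.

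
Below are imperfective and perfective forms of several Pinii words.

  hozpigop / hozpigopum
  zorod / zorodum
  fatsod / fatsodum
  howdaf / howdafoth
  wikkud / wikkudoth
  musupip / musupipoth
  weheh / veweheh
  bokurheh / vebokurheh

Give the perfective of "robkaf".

robkafoth

hozpigop and musupip both end in -p yet inflect differently (hozpigopum, musupipoth), so the final letter is not what conditions the rule; the last vowel is.
"robkaf" has last vowel 'a'. The one such stem in the data (howdaf → howdafoth) adds -oth, so the same rule applies.
The other patterns: stems whose last vowel is 'e' add the prefix ve-; stems whose last vowel is 'o' add -um.
So robkaf → robkafoth.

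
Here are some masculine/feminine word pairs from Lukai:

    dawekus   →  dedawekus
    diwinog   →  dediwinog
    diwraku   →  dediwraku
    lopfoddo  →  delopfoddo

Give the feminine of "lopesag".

Every pair shown (dawekus → dedawekus, diwinog → dediwinog, diwraku → dediwraku, …) follows the same rule: add the prefix de-.
So lopesag → delopesag.

delopesag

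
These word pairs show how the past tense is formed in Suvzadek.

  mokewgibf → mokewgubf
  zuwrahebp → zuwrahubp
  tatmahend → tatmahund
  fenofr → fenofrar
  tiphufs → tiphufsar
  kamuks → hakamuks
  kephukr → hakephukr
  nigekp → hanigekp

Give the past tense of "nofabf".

tiphufs and kamuks both end in -s yet inflect differently (tiphufsar, hakamuks), so the final letter is not what conditions the rule; the second-to-last letter is.
"nofabf" has second-to-last letter 'b'. The stems whose second-to-last letter is 'b' (mokewgibf → mokewgubf, zuwrahebp → zuwrahubp) change the last vowel to 'u'.
The other patterns: stems whose second-to-last letter is 'f' add -ar; stems whose second-to-last letter is 'k' add the prefix ha-.
So nofabf → nofubf.

nofubf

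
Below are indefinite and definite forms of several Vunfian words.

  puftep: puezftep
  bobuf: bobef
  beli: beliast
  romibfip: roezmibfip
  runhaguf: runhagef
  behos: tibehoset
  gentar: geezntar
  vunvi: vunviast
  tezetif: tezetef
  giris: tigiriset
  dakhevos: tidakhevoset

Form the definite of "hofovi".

"hofovi" ends in -i. The stems ending in -i (vunvi → vunviast, beli → beliast) add -ast.
So hofovi → hofoviast.

hofoviast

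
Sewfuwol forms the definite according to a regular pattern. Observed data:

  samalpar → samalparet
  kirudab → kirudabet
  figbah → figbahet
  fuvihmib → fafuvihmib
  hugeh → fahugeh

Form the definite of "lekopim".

falekopim

kirudab and fuvihmib both end in -b yet inflect differently (kirudabet, fafuvihmib), so the final letter is not what conditions the rule; the last vowel is.
"lekopim" has last vowel 'i'. The one such stem in the data (fuvihmib → fafuvihmib) adds the prefix fa-, so the same rule applies.
So lekopim → falekopim.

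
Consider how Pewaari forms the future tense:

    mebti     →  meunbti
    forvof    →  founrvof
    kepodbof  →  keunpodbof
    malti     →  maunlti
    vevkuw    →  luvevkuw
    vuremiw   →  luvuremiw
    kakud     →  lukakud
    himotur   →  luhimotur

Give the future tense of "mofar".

mebti and vuremiw both have last vowel 'i' yet inflect differently (meunbti, luvuremiw), so the last vowel is not what conditions the rule; the final letter is.
"mofar" ends in -r. The one such stem in the data (himotur → luhimotur) adds the prefix lu-, so the same rule applies.
The other pattern: stems ending in -f or -i insert -un- after the first vowel.
So mofar → lumofar.

lumofar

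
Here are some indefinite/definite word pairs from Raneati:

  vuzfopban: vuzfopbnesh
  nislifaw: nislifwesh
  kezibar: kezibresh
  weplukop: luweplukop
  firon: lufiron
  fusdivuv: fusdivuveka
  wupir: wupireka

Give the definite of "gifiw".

vuzfopban and firon both end in -n yet inflect differently (vuzfopbnesh, lufiron), so the final letter is not what conditions the rule; the last vowel is.
"gifiw" has last vowel 'i'. The one such stem in the data (wupir → wupireka) adds -eka, so the same rule applies.
The other patterns: stems whose last vowel is 'a' delete the last vowel and add -esh; stems whose last vowel is 'o' add the prefix lu-.
So gifiw → gifiweka.

gifiweka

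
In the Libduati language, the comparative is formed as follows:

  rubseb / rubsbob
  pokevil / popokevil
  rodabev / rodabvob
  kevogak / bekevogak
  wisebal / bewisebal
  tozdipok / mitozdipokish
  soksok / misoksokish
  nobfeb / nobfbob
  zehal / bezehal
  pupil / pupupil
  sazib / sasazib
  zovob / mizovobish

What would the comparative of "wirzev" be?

sazib and nobfeb both end in -b yet inflect differently (sasazib, nobfbob), so the final letter is not what conditions the rule; the last vowel is.
"wirzev" has last vowel 'e'. The stems whose last vowel is 'e' (nobfeb → nobfbob, rubseb → rubsbob, rodabev → rodabvob) delete the last vowel and add -ob.
So wirzev → wirzvob.

wirzvob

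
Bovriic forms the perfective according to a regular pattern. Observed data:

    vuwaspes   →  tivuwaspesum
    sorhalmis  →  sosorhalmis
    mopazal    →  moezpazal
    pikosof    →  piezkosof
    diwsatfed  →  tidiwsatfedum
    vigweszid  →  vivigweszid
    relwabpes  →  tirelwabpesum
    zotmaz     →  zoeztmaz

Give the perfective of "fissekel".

tifissekelum

sorhalmis and vuwaspes both end in -s yet inflect differently (sosorhalmis, tivuwaspesum), so the final letter is not what conditions the rule; the last vowel is.
"fissekel" has last vowel 'e'. The stems whose last vowel is 'e' (vuwaspes → tivuwaspesum, relwabpes → tirelwabpesum, diwsatfed → tidiwsatfedum) add ti- … -um around the stem.
So fissekel → tifissekelum.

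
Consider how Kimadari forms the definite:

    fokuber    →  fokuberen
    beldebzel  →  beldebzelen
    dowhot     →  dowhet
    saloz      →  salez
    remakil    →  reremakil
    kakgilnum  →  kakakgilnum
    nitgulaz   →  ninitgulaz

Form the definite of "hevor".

"hevor" has last vowel 'o'. The stems whose last vowel is 'o' (dowhot → dowhet, saloz → salez) change the last vowel to 'e'.
So hevor → hever.

hever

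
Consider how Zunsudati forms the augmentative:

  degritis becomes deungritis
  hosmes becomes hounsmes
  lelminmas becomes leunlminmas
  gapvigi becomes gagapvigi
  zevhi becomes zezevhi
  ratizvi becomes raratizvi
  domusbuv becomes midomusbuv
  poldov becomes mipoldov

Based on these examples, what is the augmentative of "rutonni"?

degritis and gapvigi both have last vowel 'i' yet inflect differently (deungritis, gagapvigi), so the last vowel is not what conditions the rule; the final letter is.
"rutonni" ends in -i. The stems ending in -i (gapvigi → gagapvigi, zevhi → zezevhi, ratizvi → raratizvi) repeat the first consonant+vowel as a prefix.
The other patterns: stems ending in -s insert -un- after the first vowel; stems ending in -v add the prefix mi-.
So rutonni → rurutonni.

rurutonni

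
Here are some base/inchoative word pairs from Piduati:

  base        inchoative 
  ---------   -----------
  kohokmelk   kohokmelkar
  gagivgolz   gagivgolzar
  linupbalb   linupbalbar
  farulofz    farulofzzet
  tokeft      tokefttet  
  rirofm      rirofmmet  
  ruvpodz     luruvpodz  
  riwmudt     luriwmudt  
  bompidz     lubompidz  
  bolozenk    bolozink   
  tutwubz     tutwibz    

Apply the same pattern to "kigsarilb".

kigsarilbar

"kigsarilb" has second-to-last letter 'l'. The stems whose second-to-last letter is 'l' (kohokmelk → kohokmelkar, gagivgolz → gagivgolzar, linupbalb → linupbalbar) add -ar.
The other patterns: stems whose second-to-last letter is 'f' double the final consonant and add -et; stems whose second-to-last letter is 'd' add the prefix lu-; stems whose second-to-last letter is 'b' or 'n' change the last vowel to 'i'.
So kigsarilb → kigsarilbar.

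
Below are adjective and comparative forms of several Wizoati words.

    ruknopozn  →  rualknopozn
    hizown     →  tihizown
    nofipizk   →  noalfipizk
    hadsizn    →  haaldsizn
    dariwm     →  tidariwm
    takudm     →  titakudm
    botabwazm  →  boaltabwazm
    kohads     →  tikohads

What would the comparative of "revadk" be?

tirevadk

botabwazm and takudm both end in -m yet inflect differently (boaltabwazm, titakudm), so the final letter is not what conditions the rule; the second-to-last letter is.
"revadk" has second-to-last letter 'd'. The stems whose second-to-last letter is 'd' (takudm → titakudm, kohads → tikohads) add the prefix ti-.
The other pattern: stems whose second-to-last letter is 'z' insert -al- after the first vowel.
So revadk → tirevadk.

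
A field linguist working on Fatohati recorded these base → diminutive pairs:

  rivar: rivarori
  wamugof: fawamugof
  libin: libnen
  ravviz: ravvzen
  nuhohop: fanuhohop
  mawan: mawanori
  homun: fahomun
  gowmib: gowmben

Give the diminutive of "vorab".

vorabori

libin and mawan both end in -n yet inflect differently (libnen, mawanori), so the final letter is not what conditions the rule; the last vowel is.
"vorab" has last vowel 'a'. The stems whose last vowel is 'a' (mawan → mawanori, rivar → rivarori) add -ori.
So vorab → vorabori.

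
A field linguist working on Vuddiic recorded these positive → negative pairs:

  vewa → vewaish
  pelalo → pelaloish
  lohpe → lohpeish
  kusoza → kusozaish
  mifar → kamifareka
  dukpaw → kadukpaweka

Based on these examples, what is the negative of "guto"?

"guto" ends in a vowel. The stems ending in a vowel (vewa → vewaish, pelalo → pelaloish, lohpe → lohpeish) add -ish.
So guto → gutoish.

gutoish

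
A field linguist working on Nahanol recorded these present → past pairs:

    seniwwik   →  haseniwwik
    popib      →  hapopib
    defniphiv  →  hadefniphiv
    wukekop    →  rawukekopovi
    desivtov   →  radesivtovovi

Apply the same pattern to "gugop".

defniphiv and desivtov both end in -v yet inflect differently (hadefniphiv, radesivtovovi), so the final letter is not what conditions the rule; the last vowel is.
"gugop" has last vowel 'o'. The stems whose last vowel is 'o' (desivtov → radesivtovovi, wukekop → rawukekopovi) add ra- … -ovi around the stem.
The other pattern: stems whose last vowel is 'i' add the prefix ha-.
So gugop → ragugopovi.

ragugopovi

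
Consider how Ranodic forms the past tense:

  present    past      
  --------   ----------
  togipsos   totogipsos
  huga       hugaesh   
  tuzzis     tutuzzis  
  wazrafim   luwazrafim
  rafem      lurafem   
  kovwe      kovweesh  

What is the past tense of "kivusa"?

wazrafim and tuzzis both have last vowel 'i' yet inflect differently (luwazrafim, tutuzzis), so the last vowel is not what conditions the rule; the final letter is.
"kivusa" ends in -a. The one such stem in the data (huga → hugaesh) adds -esh, so the same rule applies.
The other patterns: stems ending in -m add the prefix lu-; stems ending in -s repeat the first consonant+vowel as a prefix.
So kivusa → kivusaesh.

kivusaesh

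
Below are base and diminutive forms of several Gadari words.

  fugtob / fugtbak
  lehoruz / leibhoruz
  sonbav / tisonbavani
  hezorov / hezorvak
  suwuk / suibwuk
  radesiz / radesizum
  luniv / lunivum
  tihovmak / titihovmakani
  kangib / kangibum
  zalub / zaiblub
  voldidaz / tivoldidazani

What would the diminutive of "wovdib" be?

wovdibum

sonbav and luniv both end in -v yet inflect differently (tisonbavani, lunivum), so the final letter is not what conditions the rule; the last vowel is.
"wovdib" has last vowel 'i'. The stems whose last vowel is 'i' (luniv → lunivum, radesiz → radesizum, kangib → kangibum) add -um.
So wovdib → wovdibum.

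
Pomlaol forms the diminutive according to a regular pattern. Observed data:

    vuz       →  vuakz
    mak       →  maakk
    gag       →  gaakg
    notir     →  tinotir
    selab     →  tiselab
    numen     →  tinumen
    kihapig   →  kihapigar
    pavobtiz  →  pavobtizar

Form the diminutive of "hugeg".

gag and kihapig both end in -g yet inflect differently (gaakg, kihapigar), so the final letter is not what conditions the rule; the number of vowels is.
"hugeg" has 2 vowels. The stems with 2 vowels (notir → tinotir, selab → tiselab, numen → tinumen) add the prefix ti-.
The other patterns: stems with 1 vowel insert -ak- after the first vowel; stems with 3 vowels add -ar.
So hugeg → tihugeg.

tihugeg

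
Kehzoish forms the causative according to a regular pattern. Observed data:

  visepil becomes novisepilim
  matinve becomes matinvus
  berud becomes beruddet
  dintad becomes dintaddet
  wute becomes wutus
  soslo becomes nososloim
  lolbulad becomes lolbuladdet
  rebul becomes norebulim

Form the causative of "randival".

norandivalim

berud and rebul both have last vowel 'u' yet inflect differently (beruddet, norebulim), so the last vowel is not what conditions the rule; the final letter is.
"randival" ends in -l. The stems ending in -l (rebul → norebulim, visepil → novisepilim) add no- … -im around the stem.
So randival → norandivalim.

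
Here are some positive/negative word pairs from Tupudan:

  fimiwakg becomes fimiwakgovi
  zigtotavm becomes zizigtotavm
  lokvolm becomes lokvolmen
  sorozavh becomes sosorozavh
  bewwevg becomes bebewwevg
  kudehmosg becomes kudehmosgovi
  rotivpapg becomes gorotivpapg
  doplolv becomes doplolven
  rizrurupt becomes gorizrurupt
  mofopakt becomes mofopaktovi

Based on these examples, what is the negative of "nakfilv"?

"nakfilv" has second-to-last letter 'l'. The stems whose second-to-last letter is 'l' (doplolv → doplolven, lokvolm → lokvolmen) add -en.
So nakfilv → nakfilven.

nakfilven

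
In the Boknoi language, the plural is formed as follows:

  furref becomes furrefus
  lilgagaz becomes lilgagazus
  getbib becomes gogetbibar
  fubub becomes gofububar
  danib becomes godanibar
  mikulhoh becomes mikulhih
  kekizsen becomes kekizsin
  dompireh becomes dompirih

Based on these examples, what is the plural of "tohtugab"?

gotohtugabar

furref and kekizsen both have last vowel 'e' yet inflect differently (furrefus, kekizsin), so the last vowel is not what conditions the rule; the final letter is.
"tohtugab" ends in -b. The stems ending in -b (getbib → gogetbibar, fubub → gofububar, danib → godanibar) add go- … -ar around the stem.
The other patterns: stems ending in -f or -z add -us; stems ending in -h or -n change the last vowel to 'i'.
So tohtugab → gotohtugabar.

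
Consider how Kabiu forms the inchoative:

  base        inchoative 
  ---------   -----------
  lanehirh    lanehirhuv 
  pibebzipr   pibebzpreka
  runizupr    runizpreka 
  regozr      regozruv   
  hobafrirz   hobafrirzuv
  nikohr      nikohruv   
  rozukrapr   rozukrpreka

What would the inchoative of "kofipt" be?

runizupr and nikohr both end in -r yet inflect differently (runizpreka, nikohruv), so the final letter is not what conditions the rule; the second-to-last letter is.
"kofipt" has second-to-last letter 'p'. The stems whose second-to-last letter is 'p' (runizupr → runizpreka, rozukrapr → rozukrpreka, pibebzipr → pibebzpreka) delete the last vowel and add -eka.
The other pattern: stems whose second-to-last letter is 'h', 'r' or 'z' add -uv.
So kofipt → kofpteka.

kofpteka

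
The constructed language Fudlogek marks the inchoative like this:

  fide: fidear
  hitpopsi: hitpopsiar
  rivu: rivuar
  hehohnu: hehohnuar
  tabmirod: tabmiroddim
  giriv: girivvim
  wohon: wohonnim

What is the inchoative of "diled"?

dileddim

hitpopsi and giriv both have last vowel 'i' yet inflect differently (hitpopsiar, girivvim), so the last vowel is not what conditions the rule; whether the stem ends in a vowel or a consonant is.
"diled" ends in a consonant. The stems ending in a consonant (tabmirod → tabmiroddim, giriv → girivvim, wohon → wohonnim) double the final consonant and add -im.
The other pattern: stems ending in a vowel add -ar.
So diled → dileddim.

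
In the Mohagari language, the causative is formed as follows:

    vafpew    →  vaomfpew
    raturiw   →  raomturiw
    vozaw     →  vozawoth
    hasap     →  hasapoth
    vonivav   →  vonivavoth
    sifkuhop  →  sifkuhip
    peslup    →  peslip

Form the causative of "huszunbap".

"huszunbap" has last vowel 'a'. The stems whose last vowel is 'a' (vozaw → vozawoth, hasap → hasapoth, vonivav → vonivavoth) add -oth.
The other patterns: stems whose last vowel is 'e' or 'i' insert -om- after the first vowel; stems whose last vowel is 'o' or 'u' change the last vowel to 'i'.
So huszunbap → huszunbapoth.

huszunbapoth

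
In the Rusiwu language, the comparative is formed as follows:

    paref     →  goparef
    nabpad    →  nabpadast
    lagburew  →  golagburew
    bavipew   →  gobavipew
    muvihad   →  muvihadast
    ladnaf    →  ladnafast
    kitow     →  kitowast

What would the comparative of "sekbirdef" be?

"sekbirdef" has last vowel 'e'. The stems whose last vowel is 'e' (bavipew → gobavipew, paref → goparef, lagburew → golagburew) add the prefix go-.
So sekbirdef → gosekbirdef.

gosekbirdef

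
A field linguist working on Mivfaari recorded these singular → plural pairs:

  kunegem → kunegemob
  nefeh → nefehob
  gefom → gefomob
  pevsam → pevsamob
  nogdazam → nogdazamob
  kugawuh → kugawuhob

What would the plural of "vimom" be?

Every pair shown (kunegem → kunegemob, nefeh → nefehob, gefom → gefomob, …) follows the same rule: add -ob.
So vimom → vimomob.

vimomob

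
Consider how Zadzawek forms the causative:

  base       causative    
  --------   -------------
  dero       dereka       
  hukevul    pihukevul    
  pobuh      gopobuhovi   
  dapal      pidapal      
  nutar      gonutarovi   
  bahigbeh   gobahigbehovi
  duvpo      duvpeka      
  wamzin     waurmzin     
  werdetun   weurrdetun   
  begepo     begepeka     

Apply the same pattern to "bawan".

baurwan

"bawan" ends in -n. The stems ending in -n (wamzin → waurmzin, werdetun → weurrdetun) insert -ur- after the first vowel.
The other patterns: stems ending in -o drop the final letter and add -eka; stems ending in -l add the prefix pi-; stems ending in -h or -r add go- … -ovi around the stem.
So bawan → baurwan.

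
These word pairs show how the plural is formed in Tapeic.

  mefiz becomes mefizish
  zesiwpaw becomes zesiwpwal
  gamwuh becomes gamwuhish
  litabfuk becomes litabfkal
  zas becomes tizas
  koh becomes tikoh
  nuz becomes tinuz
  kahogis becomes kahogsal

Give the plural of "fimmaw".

fimmawish

nuz and mefiz both end in -z yet inflect differently (tinuz, mefizish), so the final letter is not what conditions the rule; the number of vowels is.
"fimmaw" has 2 vowels. The stems with 2 vowels (mefiz → mefizish, gamwuh → gamwuhish) add -ish.
The other patterns: stems with 1 vowel add the prefix ti-; stems with 3 vowels delete the last vowel and add -al.
So fimmaw → fimmawish.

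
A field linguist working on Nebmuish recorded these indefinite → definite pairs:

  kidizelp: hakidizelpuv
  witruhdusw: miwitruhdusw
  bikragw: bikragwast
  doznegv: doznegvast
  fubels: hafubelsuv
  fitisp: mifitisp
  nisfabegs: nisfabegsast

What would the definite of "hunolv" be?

nisfabegs and fubels both end in -s yet inflect differently (nisfabegsast, hafubelsuv), so the final letter is not what conditions the rule; the second-to-last letter is.
"hunolv" has second-to-last letter 'l'. The stems whose second-to-last letter is 'l' (fubels → hafubelsuv, kidizelp → hakidizelpuv) add ha- … -uv around the stem.
The other patterns: stems whose second-to-last letter is 'g' add -ast; stems whose second-to-last letter is 's' add the prefix mi-.
So hunolv → hahunolvuv.

hahunolvuv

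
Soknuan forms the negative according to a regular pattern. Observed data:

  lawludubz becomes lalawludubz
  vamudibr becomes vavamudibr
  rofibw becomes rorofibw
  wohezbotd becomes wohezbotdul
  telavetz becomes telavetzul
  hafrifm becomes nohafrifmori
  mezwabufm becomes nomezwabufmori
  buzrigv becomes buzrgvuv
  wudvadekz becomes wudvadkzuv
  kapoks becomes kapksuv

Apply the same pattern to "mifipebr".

"mifipebr" has second-to-last letter 'b'. The stems whose second-to-last letter is 'b' (lawludubz → lalawludubz, vamudibr → vavamudibr, rofibw → rorofibw) repeat the first consonant+vowel as a prefix.
So mifipebr → mimifipebr.

mimifipebr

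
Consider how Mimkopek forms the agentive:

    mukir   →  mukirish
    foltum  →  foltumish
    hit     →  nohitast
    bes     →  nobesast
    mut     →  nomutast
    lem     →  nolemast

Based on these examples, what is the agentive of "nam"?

nonamast

foltum and lem both end in -m yet inflect differently (foltumish, nolemast), so the final letter is not what conditions the rule; the number of vowels is.
"nam" has 1 vowel. The stems with 1 vowel (hit → nohitast, bes → nobesast, mut → nomutast) add no- … -ast around the stem.
So nam → nonamast.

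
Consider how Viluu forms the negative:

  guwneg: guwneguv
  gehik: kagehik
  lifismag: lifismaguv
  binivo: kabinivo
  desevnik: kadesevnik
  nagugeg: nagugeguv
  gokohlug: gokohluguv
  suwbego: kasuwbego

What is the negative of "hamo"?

kahamo

guwneg and gehik both begin with g- yet inflect differently (guwneguv, kagehik), so the first letter is not what conditions the rule; the final letter is.
"hamo" ends in -o. The stems ending in -o (binivo → kabinivo, suwbego → kasuwbego) add the prefix ka-.
The other pattern: stems ending in -g add -uv.
So hamo → kahamo.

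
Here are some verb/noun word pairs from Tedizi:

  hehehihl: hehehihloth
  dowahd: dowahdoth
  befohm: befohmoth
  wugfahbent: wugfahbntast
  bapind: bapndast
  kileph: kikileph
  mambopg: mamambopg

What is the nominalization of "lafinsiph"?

lalafinsiph

"lafinsiph" has second-to-last letter 'p'. The stems whose second-to-last letter is 'p' (kileph → kikileph, mambopg → mamambopg) repeat the first consonant+vowel as a prefix.
The other patterns: stems whose second-to-last letter is 'h' add -oth; stems whose second-to-last letter is 'n' delete the last vowel and add -ast.
So lafinsiph → lalafinsiph.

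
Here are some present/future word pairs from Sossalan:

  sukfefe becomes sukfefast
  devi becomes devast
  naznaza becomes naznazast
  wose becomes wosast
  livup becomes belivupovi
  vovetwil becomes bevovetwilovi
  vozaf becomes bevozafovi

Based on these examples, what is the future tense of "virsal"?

bevirsalovi

"virsal" ends in a consonant. The stems ending in a consonant (livup → belivupovi, vovetwil → bevovetwilovi, vozaf → bevozafovi) add be- … -ovi around the stem.
The other pattern: stems ending in a vowel drop the final letter and add -ast.
So virsal → bevirsalovi.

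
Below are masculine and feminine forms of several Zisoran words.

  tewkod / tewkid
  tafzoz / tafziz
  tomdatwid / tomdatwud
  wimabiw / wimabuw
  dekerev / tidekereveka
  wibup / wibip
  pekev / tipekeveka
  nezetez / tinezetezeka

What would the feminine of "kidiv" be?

tomdatwid and tewkod both end in -d yet inflect differently (tomdatwud, tewkid), so the final letter is not what conditions the rule; the last vowel is.
"kidiv" has last vowel 'i'. The stems whose last vowel is 'i' (tomdatwid → tomdatwud, wimabiw → wimabuw) change the last vowel to 'u'.
The other patterns: stems whose last vowel is 'e' add ti- … -eka around the stem; stems whose last vowel is 'o' or 'u' change the last vowel to 'i'.
So kidiv → kiduv.

kiduv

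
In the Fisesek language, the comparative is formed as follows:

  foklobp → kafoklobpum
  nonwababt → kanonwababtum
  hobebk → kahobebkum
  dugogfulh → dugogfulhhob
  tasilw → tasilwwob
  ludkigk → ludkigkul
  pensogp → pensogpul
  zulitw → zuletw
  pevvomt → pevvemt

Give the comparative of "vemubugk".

"vemubugk" has second-to-last letter 'g'. The stems whose second-to-last letter is 'g' (ludkigk → ludkigkul, pensogp → pensogpul) add -ul.
The other patterns: stems whose second-to-last letter is 'b' add ka- … -um around the stem; stems whose second-to-last letter is 'l' double the final consonant and add -ob; stems whose second-to-last letter is 'm' or 't' change the last vowel to 'e'.
So vemubugk → vemubugkul.

vemubugkul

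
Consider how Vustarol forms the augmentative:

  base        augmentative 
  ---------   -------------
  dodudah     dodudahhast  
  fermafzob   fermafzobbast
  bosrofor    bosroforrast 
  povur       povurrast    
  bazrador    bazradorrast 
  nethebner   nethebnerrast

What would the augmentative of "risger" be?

risgerrast

Every pair shown (dodudah → dodudahhast, fermafzob → fermafzobbast, bosrofor → bosroforrast, …) follows the same rule: double the final consonant and add -ast.
So risger → risgerrast.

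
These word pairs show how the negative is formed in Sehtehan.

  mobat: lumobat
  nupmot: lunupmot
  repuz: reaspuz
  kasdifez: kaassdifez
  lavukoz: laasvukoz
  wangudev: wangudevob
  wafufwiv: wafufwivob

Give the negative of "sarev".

sarevob

nupmot and lavukoz both have last vowel 'o' yet inflect differently (lunupmot, laasvukoz), so the last vowel is not what conditions the rule; the final letter is.
"sarev" ends in -v. The stems ending in -v (wangudev → wangudevob, wafufwiv → wafufwivob) add -ob.
The other patterns: stems ending in -t add the prefix lu-; stems ending in -z insert -as- after the first vowel.
So sarev → sarevob.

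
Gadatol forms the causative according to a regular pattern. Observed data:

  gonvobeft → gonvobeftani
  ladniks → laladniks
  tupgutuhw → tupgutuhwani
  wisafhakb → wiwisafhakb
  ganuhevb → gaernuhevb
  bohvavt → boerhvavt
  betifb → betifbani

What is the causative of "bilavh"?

ganuhevb and wisafhakb both end in -b yet inflect differently (gaernuhevb, wiwisafhakb), so the final letter is not what conditions the rule; the second-to-last letter is.
"bilavh" has second-to-last letter 'v'. The stems whose second-to-last letter is 'v' (ganuhevb → gaernuhevb, bohvavt → boerhvavt) insert -er- after the first vowel.
So bilavh → bierlavh.

bierlavh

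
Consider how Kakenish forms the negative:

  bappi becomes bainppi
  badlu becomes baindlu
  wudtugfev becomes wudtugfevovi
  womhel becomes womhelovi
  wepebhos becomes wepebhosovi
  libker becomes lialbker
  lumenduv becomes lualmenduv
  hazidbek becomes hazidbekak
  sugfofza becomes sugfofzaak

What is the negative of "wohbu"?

wohbuovi

wudtugfev and lumenduv both end in -v yet inflect differently (wudtugfevovi, lualmenduv), so the final letter is not what conditions the rule; the first letter is.
"wohbu" begins with w-. The stems beginning with w- (wudtugfev → wudtugfevovi, womhel → womhelovi, wepebhos → wepebhosovi) add -ovi.
So wohbu → wohbuovi.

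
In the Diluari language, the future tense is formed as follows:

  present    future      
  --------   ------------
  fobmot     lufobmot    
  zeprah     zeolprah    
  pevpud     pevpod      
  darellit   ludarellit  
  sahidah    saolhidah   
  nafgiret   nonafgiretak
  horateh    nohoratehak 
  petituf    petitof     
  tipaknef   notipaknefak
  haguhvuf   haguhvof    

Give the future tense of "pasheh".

"pasheh" has last vowel 'e'. The stems whose last vowel is 'e' (horateh → nohoratehak, tipaknef → notipaknefak, nafgiret → nonafgiretak) add no- … -ak around the stem.
So pasheh → nopashehak.

nopashehak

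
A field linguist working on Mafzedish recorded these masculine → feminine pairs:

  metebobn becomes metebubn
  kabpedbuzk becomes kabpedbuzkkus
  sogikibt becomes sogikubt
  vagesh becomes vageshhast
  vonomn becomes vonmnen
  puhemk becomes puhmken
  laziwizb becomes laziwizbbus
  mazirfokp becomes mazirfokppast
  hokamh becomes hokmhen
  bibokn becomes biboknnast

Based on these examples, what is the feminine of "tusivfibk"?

"tusivfibk" has second-to-last letter 'b'. The stems whose second-to-last letter is 'b' (sogikibt → sogikubt, metebobn → metebubn) change the last vowel to 'u'.
The other patterns: stems whose second-to-last letter is 'm' delete the last vowel and add -en; stems whose second-to-last letter is 'k' or 's' double the final consonant and add -ast; stems whose second-to-last letter is 'z' double the final consonant and add -us.
So tusivfibk → tusivfubk.

tusivfubk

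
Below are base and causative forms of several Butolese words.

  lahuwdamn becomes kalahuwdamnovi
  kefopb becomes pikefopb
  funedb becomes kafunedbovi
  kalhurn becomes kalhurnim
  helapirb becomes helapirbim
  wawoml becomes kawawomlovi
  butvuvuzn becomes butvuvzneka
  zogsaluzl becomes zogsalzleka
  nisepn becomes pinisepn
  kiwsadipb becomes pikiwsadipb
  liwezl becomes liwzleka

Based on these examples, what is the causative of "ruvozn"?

ruvzneka

nisepn and kalhurn both end in -n yet inflect differently (pinisepn, kalhurnim), so the final letter is not what conditions the rule; the second-to-last letter is.
"ruvozn" has second-to-last letter 'z'. The stems whose second-to-last letter is 'z' (liwezl → liwzleka, zogsaluzl → zogsalzleka, butvuvuzn → butvuvzneka) delete the last vowel and add -eka.
So ruvozn → ruvzneka.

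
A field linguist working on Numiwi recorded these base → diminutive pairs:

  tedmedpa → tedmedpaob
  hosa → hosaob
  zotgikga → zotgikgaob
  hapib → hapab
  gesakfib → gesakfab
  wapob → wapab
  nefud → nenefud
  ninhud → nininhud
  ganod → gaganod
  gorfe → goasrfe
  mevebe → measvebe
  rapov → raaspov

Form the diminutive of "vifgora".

"vifgora" ends in -a. The stems ending in -a (tedmedpa → tedmedpaob, hosa → hosaob, zotgikga → zotgikgaob) add -ob.
The other patterns: stems ending in -b change the last vowel to 'a'; stems ending in -d repeat the first consonant+vowel as a prefix; stems ending in -e or -v insert -as- after the first vowel.
So vifgora → vifgoraob.

vifgoraob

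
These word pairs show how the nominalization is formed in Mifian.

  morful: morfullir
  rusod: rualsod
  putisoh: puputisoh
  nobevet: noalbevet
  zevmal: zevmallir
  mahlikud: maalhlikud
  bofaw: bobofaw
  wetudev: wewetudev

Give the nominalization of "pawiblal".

mahlikud and morful both have last vowel 'u' yet inflect differently (maalhlikud, morfullir), so the last vowel is not what conditions the rule; the final letter is.
"pawiblal" ends in -l. The stems ending in -l (morful → morfullir, zevmal → zevmallir) double the final consonant and add -ir.
So pawiblal → pawiblallir.

pawiblallir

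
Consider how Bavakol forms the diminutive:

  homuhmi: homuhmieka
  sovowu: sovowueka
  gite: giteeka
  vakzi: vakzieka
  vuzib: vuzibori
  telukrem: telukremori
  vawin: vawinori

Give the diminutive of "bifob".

bifobori

homuhmi and vuzib both have last vowel 'i' yet inflect differently (homuhmieka, vuzibori), so the last vowel is not what conditions the rule; whether the stem ends in a vowel or a consonant is.
"bifob" ends in a consonant. The stems ending in a consonant (vuzib → vuzibori, telukrem → telukremori, vawin → vawinori) add -ori.
The other pattern: stems ending in a vowel add -eka.
So bifob → bifobori.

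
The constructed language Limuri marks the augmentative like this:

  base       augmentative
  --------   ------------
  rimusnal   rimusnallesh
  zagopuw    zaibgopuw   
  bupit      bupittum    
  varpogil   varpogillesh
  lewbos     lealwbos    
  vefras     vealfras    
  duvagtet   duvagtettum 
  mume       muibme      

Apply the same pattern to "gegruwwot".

gegruwwottum

varpogil and bupit both have last vowel 'i' yet inflect differently (varpogillesh, bupittum), so the last vowel is not what conditions the rule; the final letter is.
"gegruwwot" ends in -t. The stems ending in -t (bupit → bupittum, duvagtet → duvagtettum) double the final consonant and add -um.
The other patterns: stems ending in -l double the final consonant and add -esh; stems ending in -s insert -al- after the first vowel; stems ending in -e or -w insert -ib- after the first vowel.
So gegruwwot → gegruwwottum.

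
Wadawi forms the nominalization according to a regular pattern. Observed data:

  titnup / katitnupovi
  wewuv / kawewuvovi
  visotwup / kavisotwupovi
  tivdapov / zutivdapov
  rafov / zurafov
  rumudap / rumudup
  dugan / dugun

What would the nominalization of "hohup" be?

wewuv and tivdapov both end in -v yet inflect differently (kawewuvovi, zutivdapov), so the final letter is not what conditions the rule; the last vowel is.
"hohup" has last vowel 'u'. The stems whose last vowel is 'u' (titnup → katitnupovi, wewuv → kawewuvovi, visotwup → kavisotwupovi) add ka- … -ovi around the stem.
The other patterns: stems whose last vowel is 'o' add the prefix zu-; stems whose last vowel is 'a' change the last vowel to 'u'.
So hohup → kahohupovi.

kahohupovi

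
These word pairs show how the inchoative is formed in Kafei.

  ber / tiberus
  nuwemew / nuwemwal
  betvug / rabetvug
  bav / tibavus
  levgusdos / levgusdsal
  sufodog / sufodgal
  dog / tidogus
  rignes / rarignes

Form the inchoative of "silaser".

silasral

dog and betvug both end in -g yet inflect differently (tidogus, rabetvug), so the final letter is not what conditions the rule; the number of vowels is.
"silaser" has 3 vowels. The stems with 3 vowels (levgusdos → levgusdsal, nuwemew → nuwemwal, sufodog → sufodgal) delete the last vowel and add -al.
The other patterns: stems with 1 vowel add ti- … -us around the stem; stems with 2 vowels add the prefix ra-.
So silaser → silasral.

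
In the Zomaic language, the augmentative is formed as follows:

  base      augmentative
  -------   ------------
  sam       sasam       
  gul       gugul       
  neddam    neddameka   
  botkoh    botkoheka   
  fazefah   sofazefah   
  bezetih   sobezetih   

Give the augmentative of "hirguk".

hirgukeka

"hirguk" has 2 vowels. The stems with 2 vowels (neddam → neddameka, botkoh → botkoheka) add -eka.
So hirguk → hirgukeka.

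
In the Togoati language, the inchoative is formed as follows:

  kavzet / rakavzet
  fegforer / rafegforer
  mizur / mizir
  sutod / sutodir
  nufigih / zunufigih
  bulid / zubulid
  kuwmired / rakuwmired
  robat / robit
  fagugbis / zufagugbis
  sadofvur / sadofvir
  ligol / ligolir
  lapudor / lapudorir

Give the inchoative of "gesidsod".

mizur and lapudor both end in -r yet inflect differently (mizir, lapudorir), so the final letter is not what conditions the rule; the last vowel is.
"gesidsod" has last vowel 'o'. The stems whose last vowel is 'o' (lapudor → lapudorir, sutod → sutodir, ligol → ligolir) add -ir.
So gesidsod → gesidsodir.

gesidsodir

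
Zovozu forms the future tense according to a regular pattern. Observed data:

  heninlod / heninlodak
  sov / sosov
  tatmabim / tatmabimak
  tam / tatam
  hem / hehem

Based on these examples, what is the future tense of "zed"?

zezed

tam and tatmabim both end in -m yet inflect differently (tatam, tatmabimak), so the final letter is not what conditions the rule; the number of vowels is.
"zed" has 1 vowel. The stems with 1 vowel (sov → sosov, tam → tatam, hem → hehem) repeat the first consonant+vowel as a prefix.
The other pattern: stems with 3 vowels add -ak.
So zed → zezed.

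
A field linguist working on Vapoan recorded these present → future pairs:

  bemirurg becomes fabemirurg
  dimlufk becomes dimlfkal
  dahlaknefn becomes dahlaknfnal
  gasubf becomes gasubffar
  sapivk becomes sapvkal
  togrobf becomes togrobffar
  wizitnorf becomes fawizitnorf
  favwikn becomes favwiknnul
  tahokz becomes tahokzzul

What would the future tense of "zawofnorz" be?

fazawofnorz

togrobf and wizitnorf both end in -f yet inflect differently (togrobffar, fawizitnorf), so the final letter is not what conditions the rule; the second-to-last letter is.
"zawofnorz" has second-to-last letter 'r'. The stems whose second-to-last letter is 'r' (wizitnorf → fawizitnorf, bemirurg → fabemirurg) add the prefix fa-.
So zawofnorz → fazawofnorz.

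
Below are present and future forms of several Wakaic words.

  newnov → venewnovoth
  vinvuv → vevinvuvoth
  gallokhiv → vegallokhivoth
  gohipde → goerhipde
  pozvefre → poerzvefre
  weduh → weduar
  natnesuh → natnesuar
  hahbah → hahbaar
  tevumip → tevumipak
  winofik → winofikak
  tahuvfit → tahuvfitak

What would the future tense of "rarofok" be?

"rarofok" ends in -k. The one such stem in the data (winofik → winofikak) adds -ak, so the same rule applies.
So rarofok → rarofokak.

rarofokak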